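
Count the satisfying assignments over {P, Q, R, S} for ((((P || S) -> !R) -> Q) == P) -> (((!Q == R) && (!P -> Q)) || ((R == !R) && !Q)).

11

Initial set: {(((((P || S) -> !R) -> Q) == P) -> (((!Q == R) && (!P -> Q)) || ((R == !R) && !Q)))}.
(((((P || S) -> !R) -> Q) == P) -> (((!Q == R) && (!P -> Q)) || ((R == !R) && !Q))): β-rule — branch into !((((P || S) -> !R) -> Q) == P)  //  (((!Q == R) && (!P -> Q)) || ((R == !R) && !Q)).
  branch 1 (add !((((P || S) -> !R) -> Q) == P)):
    !((((P || S) -> !R) -> Q) == P): β-rule — branch into (((P || S) -> !R) -> Q), !P  //  !(((P || S) -> !R) -> Q), P.
      branch 1.1 (add (((P || S) -> !R) -> Q), !P):
        (((P || S) -> !R) -> Q): β-rule — branch into !((P || S) -> !R)  //  Q.
          branch 1.1.1 (add !((P || S) -> !R)):
            !((P || S) -> !R): α-rule — add (P || S), !!R.
            (P || S): β-rule — branch into P  //  S.
              branch 1.1.1.1 (add P):
                × closes — contains both P and !P.
              branch 1.1.1.2 (add S):
                ○ open, literals {P=false, R=true, S=true}.
          branch 1.1.2 (add Q):
            ○ open, literals {P=false, Q=true}.
      branch 1.2 (add !(((P || S) -> !R) -> Q), P):
        !(((P || S) -> !R) -> Q): α-rule — add ((P || S) -> !R), !Q.
        ((P || S) -> !R): β-rule — branch into !(P || S)  //  !R.
          branch 1.2.1 (add !(P || S)):
            !(P || S): α-rule — add !P, !S.
            × closes — contains both P and !P.
          branch 1.2.2 (add !R):
            ○ open, literals {P=true, Q=false, R=false}.
  branch 2 (add (((!Q == R) && (!P -> Q)) || ((R == !R) && !Q))):
    (((!Q == R) && (!P -> Q)) || ((R == !R) && !Q)): β-rule — branch into ((!Q == R) && (!P -> Q))  //  ((R == !R) && !Q).
      branch 2.1 (add ((!Q == R) && (!P -> Q))):
        ((!Q == R) && (!P -> Q)): α-rule — add (!Q == R), (!P -> Q).
        (!Q == R): β-rule — branch into !Q, R  //  !!Q, !R.
          branch 2.1.1 (add !Q, R):
            (!P -> Q): β-rule — branch into !!P  //  Q.
              branch 2.1.1.1 (add !!P):
                ○ open, literals {P=true, Q=false, R=true}.
              branch 2.1.1.2 (add Q):
                × closes — contains both Q and !Q.
          branch 2.1.2 (add !!Q, !R):
            (!P -> Q): β-rule — branch into !!P  //  Q.
              branch 2.1.2.1 (add !!P):
                ○ open, literals {P=true, Q=true, R=false}.
              branch 2.1.2.2 (add Q):
                ○ open, literals {Q=true, R=false}.
      branch 2.2 (add ((R == !R) && !Q)):
        ((R == !R) && !Q): α-rule — add (R == !R), !Q.
        (R == !R): β-rule — branch into R, !R  //  !R, !!R.
          branch 2.2.1 (add R, !R):
            × closes — contains both R and !R.
          branch 2.2.2 (add !R, !!R):
            × closes — contains both R and !R.
5 branches closed, 6 open.
Each open branch fixes some atoms; the unmentioned ones are free. Counting distinct full assignments: branch {P=false, R=true, S=true} (Q) contributes 2 new; branch {P=false, Q=true} (R, S) contributes 3 new; branch {P=true, Q=false, R=false} (S) contributes 2 new; branch {P=true, Q=false, R=true} (S) contributes 2 new; branch {P=true, Q=true, R=false} (S) contributes 2 new; branch {Q=true, R=false} (P, S) contributes 0 new. Total: 11.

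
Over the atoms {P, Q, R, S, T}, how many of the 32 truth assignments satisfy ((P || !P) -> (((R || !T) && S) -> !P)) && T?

14

Initial set: {T (((P || !P) -> (((R || !T) && S) -> !P)) && T)}.
T (((P || !P) -> (((R || !T) && S) -> !P)) && T): α-rule — add T ((P || !P) -> (((R || !T) && S) -> !P)), T T.
T ((P || !P) -> (((R || !T) && S) -> !P)): β-rule — branch into F (P || !P)  //  T (((R || !T) && S) -> !P).
  branch 1 (add F (P || !P)):
    F (P || !P): α-rule — add F P, F !P.
    × closes — contains both P and !P.
  branch 2 (add T (((R || !T) && S) -> !P)):
    T (((R || !T) && S) -> !P): β-rule — branch into F ((R || !T) && S)  //  T !P.
      branch 2.1 (add F ((R || !T) && S)):
        F ((R || !T) && S): β-rule — branch into F (R || !T)  //  F S.
          branch 2.1.1 (add F (R || !T)):
            F (R || !T): α-rule — add F R, F !T.
            ○ open, literals {R=0, T=1}.
          branch 2.1.2 (add F S):
            ○ open, literals {S=0, T=1}.
      branch 2.2 (add T !P):
        ○ open, literals {P=0, T=1}.
1 branch closed, 3 open.
Each open branch fixes some atoms; the unmentioned ones are free. Counting distinct full assignments: branch {R=0, T=1} (P, Q, S) contributes 8 new; branch {S=0, T=1} (P, Q, R) contributes 4 new; branch {P=0, T=1} (Q, R, S) contributes 2 new. Total: 14.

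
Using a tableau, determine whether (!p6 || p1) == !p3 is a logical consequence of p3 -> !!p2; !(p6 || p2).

Initial set: {T (p3 -> !!p2); T !(p6 || p2); F ((!p6 || p1) == !p3)}.
T !(p6 || p2): α-rule — add F p6, F p2.
T (p3 -> !!p2): β-rule — branch into F p3  //  T !!p2.
  branch 1 (add F p3):
    F ((!p6 || p1) == !p3): β-rule — branch into T (!p6 || p1), F !p3  //  F (!p6 || p1), T !p3.
      branch 1.1 (add T (!p6 || p1), F !p3):
        × closes — contains both p3 and !p3.
      branch 1.2 (add F (!p6 || p1), T !p3):
        F (!p6 || p1): α-rule — add F !p6, F p1.
        × closes — contains both p6 and !p6.
  branch 2 (add T !!p2):
    T !!p2: drop double negation, giving T p2.
    × closes — contains both p2 and !p2.
All 3 branches close.
Every branch closed, so the premises entail the conclusion.

Yes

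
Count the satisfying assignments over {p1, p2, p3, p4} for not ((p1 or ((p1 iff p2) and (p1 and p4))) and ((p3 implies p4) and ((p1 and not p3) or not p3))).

Initial set: {not ((p1 or ((p1 iff p2) and (p1 and p4))) and ((p3 implies p4) and ((p1 and not p3) or not p3)))}.
not ((p1 or ((p1 iff p2) and (p1 and p4))) and ((p3 implies p4) and ((p1 and not p3) or not p3))): β-rule — branch into not (p1 or ((p1 iff p2) and (p1 and p4)))  //  not ((p3 implies p4) and ((p1 and not p3) or not p3)).
  branch 1 (add not (p1 or ((p1 iff p2) and (p1 and p4)))):
    not (p1 or ((p1 iff p2) and (p1 and p4))): α-rule — add not p1, not ((p1 iff p2) and (p1 and p4)).
    not ((p1 iff p2) and (p1 and p4)): β-rule — branch into not (p1 iff p2)  //  not (p1 and p4).
      branch 1.1 (add not (p1 iff p2)):
        not (p1 iff p2): β-rule — branch into p1, not p2  //  not p1, p2.
          branch 1.1.1 (add p1, not p2):
            × closes — contains both p1 and not p1.
          branch 1.1.2 (add not p1, p2):
            ○ open, literals {p1=0, p2=1}.
      branch 1.2 (add not (p1 and p4)):
        not (p1 and p4): β-rule — branch into not p1  //  not p4.
          branch 1.2.1 (add not p1):
            ○ open, literals {p1=0}.
          branch 1.2.2 (add not p4):
            ○ open, literals {p1=0, p4=0}.
  branch 2 (add not ((p3 implies p4) and ((p1 and not p3) or not p3))):
    not ((p3 implies p4) and ((p1 and not p3) or not p3)): β-rule — branch into not (p3 implies p4)  //  not ((p1 and not p3) or not p3).
      branch 2.1 (add not (p3 implies p4)):
        not (p3 implies p4): α-rule — add p3, not p4.
        ○ open, literals {p3=1, p4=0}.
      branch 2.2 (add not ((p1 and not p3) or not p3)):
        not ((p1 and not p3) or not p3): α-rule — add not (p1 and not p3), not not p3.
        not (p1 and not p3): β-rule — branch into not p1  //  not not p3.
          branch 2.2.1 (add not p1):
            ○ open, literals {p1=0, p3=1}.
          branch 2.2.2 (add not not p3):
            ○ open, literals {p3=1}.
1 branch closed, 6 open.
Each open branch fixes some atoms; the unmentioned ones are free. Counting distinct full assignments: branch {p1=0, p2=1} (p3, p4) contributes 4 new; branch {p1=0} (p2, p3, p4) contributes 4 new; branch {p1=0, p4=0} (p2, p3) contributes 0 new; branch {p3=1, p4=0} (p1, p2) contributes 2 new; branch {p1=0, p3=1} (p2, p4) contributes 0 new; branch {p3=1} (p1, p2, p4) contributes 2 new. Total: 12.

12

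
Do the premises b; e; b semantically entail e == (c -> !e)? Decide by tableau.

Initial set: {T b; T e; T b; F (e == (c -> !e))}.
F (e == (c -> !e)): β-rule — branch into T e, F (c -> !e)  //  F e, T (c -> !e).
  branch 1 (add T e, F (c -> !e)):
    F (c -> !e): α-rule — add T c, F !e.
    ○ open, literals {b=1, c=1, e=1}.
  branch 2 (add F e, T (c -> !e)):
    × closes — contains both e and !e.
1 branch closed, 1 open.
An open branch gives a countermodel: b=1, c=1, e=1 (unmentioned atoms arbitrary); the premises hold there but the conclusion fails.

No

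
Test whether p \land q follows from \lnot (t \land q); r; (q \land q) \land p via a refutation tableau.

Initial set: {\lnot (t \land q); r; ((q \land q) \land p); \lnot (p \land q)}.
((q \land q) \land p): α-rule — add (q \land q), p.
(q \land q): α-rule — add q, q.
\lnot (t \land q): β-rule — branch into \lnot t  //  \lnot q.
  branch 1 (add \lnot t):
    \lnot (p \land q): β-rule — branch into \lnot p  //  \lnot q.
      branch 1.1 (add \lnot p):
        × closes — contains both p and \lnot p.
      branch 1.2 (add \lnot q):
        × closes — contains both q and \lnot q.
  branch 2 (add \lnot q):
    × closes — contains both q and \lnot q.
All 3 branches close.
Every branch closed, so the premises entail the conclusion.

Yes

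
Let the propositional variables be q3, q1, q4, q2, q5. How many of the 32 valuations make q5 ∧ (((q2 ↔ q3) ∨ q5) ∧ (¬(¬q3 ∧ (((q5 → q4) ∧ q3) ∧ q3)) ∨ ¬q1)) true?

16

Initial set: {(q5 ∧ (((q2 ↔ q3) ∨ q5) ∧ (¬(¬q3 ∧ (((q5 → q4) ∧ q3) ∧ q3)) ∨ ¬q1)))}.
(q5 ∧ (((q2 ↔ q3) ∨ q5) ∧ (¬(¬q3 ∧ (((q5 → q4) ∧ q3) ∧ q3)) ∨ ¬q1))): α-rule — add q5, (((q2 ↔ q3) ∨ q5) ∧ (¬(¬q3 ∧ (((q5 → q4) ∧ q3) ∧ q3)) ∨ ¬q1)).
(((q2 ↔ q3) ∨ q5) ∧ (¬(¬q3 ∧ (((q5 → q4) ∧ q3) ∧ q3)) ∨ ¬q1)): α-rule — add ((q2 ↔ q3) ∨ q5), (¬(¬q3 ∧ (((q5 → q4) ∧ q3) ∧ q3)) ∨ ¬q1).
((q2 ↔ q3) ∨ q5): β-rule — branch into (q2 ↔ q3)  //  q5.
  branch 1 (add (q2 ↔ q3)):
    (¬(¬q3 ∧ (((q5 → q4) ∧ q3) ∧ q3)) ∨ ¬q1): β-rule — branch into ¬(¬q3 ∧ (((q5 → q4) ∧ q3) ∧ q3))  //  ¬q1.
      branch 1.1 (add ¬(¬q3 ∧ (((q5 → q4) ∧ q3) ∧ q3))):
        (q2 ↔ q3): β-rule — branch into q2, q3  //  ¬q2, ¬q3.
          branch 1.1.1 (add q2, q3):
            ¬(¬q3 ∧ (((q5 → q4) ∧ q3) ∧ q3)): β-rule — branch into ¬¬q3  //  ¬(((q5 → q4) ∧ q3) ∧ q3).
              branch 1.1.1.1 (add ¬¬q3):
                ○ open, literals {q2=1, q3=1, q5=1}.
              branch 1.1.1.2 (add ¬(((q5 → q4) ∧ q3) ∧ q3)):
                ¬(((q5 → q4) ∧ q3) ∧ q3): β-rule — branch into ¬((q5 → q4) ∧ q3)  //  ¬q3.
                  branch 1.1.1.2.1 (add ¬((q5 → q4) ∧ q3)):
                    ¬((q5 → q4) ∧ q3): β-rule — branch into ¬(q5 → q4)  //  ¬q3.
                      branch 1.1.1.2.1.1 (add ¬(q5 → q4)):
                        ¬(q5 → q4): α-rule — add q5, ¬q4.
                        ○ open, literals {q2=1, q3=1, q4=0, q5=1}.
                      branch 1.1.1.2.1.2 (add ¬q3):
                        × closes — contains both q3 and ¬q3.
                  branch 1.1.1.2.2 (add ¬q3):
                    × closes — contains both q3 and ¬q3.
          branch 1.1.2 (add ¬q2, ¬q3):
            ¬(¬q3 ∧ (((q5 → q4) ∧ q3) ∧ q3)): β-rule — branch into ¬¬q3  //  ¬(((q5 → q4) ∧ q3) ∧ q3).
              branch 1.1.2.1 (add ¬¬q3):
                × closes — contains both q3 and ¬q3.
              branch 1.1.2.2 (add ¬(((q5 → q4) ∧ q3) ∧ q3)):
                ¬(((q5 → q4) ∧ q3) ∧ q3): β-rule — branch into ¬((q5 → q4) ∧ q3)  //  ¬q3.
                  branch 1.1.2.2.1 (add ¬((q5 → q4) ∧ q3)):
                    ¬((q5 → q4) ∧ q3): β-rule — branch into ¬(q5 → q4)  //  ¬q3.
                      branch 1.1.2.2.1.1 (add ¬(q5 → q4)):
                        ¬(q5 → q4): α-rule — add q5, ¬q4.
                        ○ open, literals {q2=0, q3=0, q4=0, q5=1}.
                      branch 1.1.2.2.1.2 (add ¬q3):
                        ○ open, literals {q2=0, q3=0, q5=1}.
                  branch 1.1.2.2.2 (add ¬q3):
                    ○ open, literals {q2=0, q3=0, q5=1}.
      branch 1.2 (add ¬q1):
        (q2 ↔ q3): β-rule — branch into q2, q3  //  ¬q2, ¬q3.
          branch 1.2.1 (add q2, q3):
            ○ open, literals {q1=0, q2=1, q3=1, q5=1}.
          branch 1.2.2 (add ¬q2, ¬q3):
            ○ open, literals {q1=0, q2=0, q3=0, q5=1}.
  branch 2 (add q5):
    (¬(¬q3 ∧ (((q5 → q4) ∧ q3) ∧ q3)) ∨ ¬q1): β-rule — branch into ¬(¬q3 ∧ (((q5 → q4) ∧ q3) ∧ q3))  //  ¬q1.
      branch 2.1 (add ¬(¬q3 ∧ (((q5 → q4) ∧ q3) ∧ q3))):
        ¬(¬q3 ∧ (((q5 → q4) ∧ q3) ∧ q3)): β-rule — branch into ¬¬q3  //  ¬(((q5 → q4) ∧ q3) ∧ q3).
          branch 2.1.1 (add ¬¬q3):
            ○ open, literals {q3=1, q5=1}.
          branch 2.1.2 (add ¬(((q5 → q4) ∧ q3) ∧ q3)):
            ¬(((q5 → q4) ∧ q3) ∧ q3): β-rule — branch into ¬((q5 → q4) ∧ q3)  //  ¬q3.
              branch 2.1.2.1 (add ¬((q5 → q4) ∧ q3)):
                ¬((q5 → q4) ∧ q3): β-rule — branch into ¬(q5 → q4)  //  ¬q3.
                  branch 2.1.2.1.1 (add ¬(q5 → q4)):
                    ¬(q5 → q4): α-rule — add q5, ¬q4.
                    ○ open, literals {q4=0, q5=1}.
                  branch 2.1.2.1.2 (add ¬q3):
                    ○ open, literals {q3=0, q5=1}.
              branch 2.1.2.2 (add ¬q3):
                ○ open, literals {q3=0, q5=1}.
      branch 2.2 (add ¬q1):
        ○ open, literals {q1=0, q5=1}.
3 branches closed, 12 open.
Each open branch fixes some atoms; the unmentioned ones are free. Counting distinct full assignments: branch {q2=1, q3=1, q5=1} (q1, q4) contributes 4 new; branch {q2=1, q3=1, q4=0, q5=1} (q1) contributes 0 new; branch {q2=0, q3=0, q4=0, q5=1} (q1) contributes 2 new; branch {q2=0, q3=0, q5=1} (q1, q4) contributes 2 new; branch {q2=0, q3=0, q5=1} (q1, q4) contributes 0 new; branch {q1=0, q2=1, q3=1, q5=1} (q4) contributes 0 new; branch {q1=0, q2=0, q3=0, q5=1} (q4) contributes 0 new; branch {q3=1, q5=1} (q1, q4, q2) contributes 4 new; branch {q4=0, q5=1} (q3, q1, q2) contributes 2 new; branch {q3=0, q5=1} (q1, q4, q2) contributes 2 new; branch {q3=0, q5=1} (q1, q4, q2) contributes 0 new; branch {q1=0, q5=1} (q3, q4, q2) contributes 0 new. Total: 16.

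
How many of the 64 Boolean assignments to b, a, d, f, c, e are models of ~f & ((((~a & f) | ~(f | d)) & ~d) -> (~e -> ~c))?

28

Initial set: {(~f & ((((~a & f) | ~(f | d)) & ~d) -> (~e -> ~c)))}.
(~f & ((((~a & f) | ~(f | d)) & ~d) -> (~e -> ~c))): α-rule — add ~f, ((((~a & f) | ~(f | d)) & ~d) -> (~e -> ~c)).
((((~a & f) | ~(f | d)) & ~d) -> (~e -> ~c)): β-rule — branch into ~(((~a & f) | ~(f | d)) & ~d)  //  (~e -> ~c).
  branch 1 (add ~(((~a & f) | ~(f | d)) & ~d)):
    ~(((~a & f) | ~(f | d)) & ~d): β-rule — branch into ~((~a & f) | ~(f | d))  //  ~~d.
      branch 1.1 (add ~((~a & f) | ~(f | d))):
        ~((~a & f) | ~(f | d)): α-rule — add ~(~a & f), ~~(f | d).
        ~(~a & f): β-rule — branch into ~~a  //  ~f.
          branch 1.1.1 (add ~~a):
            ~~(f | d): β-rule — branch into f  //  d.
              branch 1.1.1.1 (add f):
                × closes — contains both f and ~f.
              branch 1.1.1.2 (add d):
                ○ open, literals {a=T, d=T, f=F}.
          branch 1.1.2 (add ~f):
            ~~(f | d): β-rule — branch into f  //  d.
              branch 1.1.2.1 (add f):
                × closes — contains both f and ~f.
              branch 1.1.2.2 (add d):
                ○ open, literals {d=T, f=F}.
      branch 1.2 (add ~~d):
        ○ open, literals {d=T, f=F}.
  branch 2 (add (~e -> ~c)):
    (~e -> ~c): β-rule — branch into ~~e  //  ~c.
      branch 2.1 (add ~~e):
        ○ open, literals {e=T, f=F}.
      branch 2.2 (add ~c):
        ○ open, literals {c=F, f=F}.
2 branches closed, 5 open.
Each open branch fixes some atoms; the unmentioned ones are free. Counting distinct full assignments: branch {a=T, d=T, f=F} (b, c, e) contributes 8 new; branch {d=T, f=F} (b, a, c, e) contributes 8 new; branch {d=T, f=F} (b, a, c, e) contributes 0 new; branch {e=T, f=F} (b, a, d, c) contributes 8 new; branch {c=F, f=F} (b, a, d, e) contributes 4 new. Total: 28.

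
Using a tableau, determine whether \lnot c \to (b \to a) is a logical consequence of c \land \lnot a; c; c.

Yes

Initial set: {T (c \land \lnot a); T c; T c; F (\lnot c \to (b \to a))}.
T (c \land \lnot a): α-rule — add T c, T \lnot a.
F (\lnot c \to (b \to a)): α-rule — add T \lnot c, F (b \to a).
× closes — contains both c and \lnot c.
All 1 branch closes.
Every branch closed, so the premises entail the conclusion.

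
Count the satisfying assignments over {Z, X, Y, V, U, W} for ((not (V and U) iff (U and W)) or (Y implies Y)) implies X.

32

Initial set: {(((not (V and U) iff (U and W)) or (Y implies Y)) implies X)}.
(((not (V and U) iff (U and W)) or (Y implies Y)) implies X): β-rule — branch into not ((not (V and U) iff (U and W)) or (Y implies Y))  //  X.
  branch 1 (add not ((not (V and U) iff (U and W)) or (Y implies Y))):
    not ((not (V and U) iff (U and W)) or (Y implies Y)): α-rule — add not (not (V and U) iff (U and W)), not (Y implies Y).
    not (Y implies Y): α-rule — add Y, not Y.
    × closes — contains both Y and not Y.
  branch 2 (add X):
    ○ open, literals {X=T}.
1 branch closed, 1 open.
Each open branch fixes some atoms; the unmentioned ones are free. Counting distinct full assignments: branch {X=T} (Z, Y, V, U, W) contributes 32 new. Total: 32.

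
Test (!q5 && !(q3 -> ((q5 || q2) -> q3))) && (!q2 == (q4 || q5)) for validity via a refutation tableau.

Assume the negation and expand:
Initial set: {!((!q5 && !(q3 -> ((q5 || q2) -> q3))) && (!q2 == (q4 || q5)))}.
!((!q5 && !(q3 -> ((q5 || q2) -> q3))) && (!q2 == (q4 || q5))): β-rule — branch into !(!q5 && !(q3 -> ((q5 || q2) -> q3)))  //  !(!q2 == (q4 || q5)).
  branch 1 (add !(!q5 && !(q3 -> ((q5 || q2) -> q3)))):
    !(!q5 && !(q3 -> ((q5 || q2) -> q3))): β-rule — branch into !!q5  //  !!(q3 -> ((q5 || q2) -> q3)).
      branch 1.1 (add !!q5):
        ○ open, literals {q5=T}.
      branch 1.2 (add !!(q3 -> ((q5 || q2) -> q3))):
        !!(q3 -> ((q5 || q2) -> q3)): β-rule — branch into !q3  //  ((q5 || q2) -> q3).
          branch 1.2.1 (add !q3):
            ○ open, literals {q3=F}.
          branch 1.2.2 (add ((q5 || q2) -> q3)):
            ((q5 || q2) -> q3): β-rule — branch into !(q5 || q2)  //  q3.
              branch 1.2.2.1 (add !(q5 || q2)):
                !(q5 || q2): α-rule — add !q5, !q2.
                ○ open, literals {q2=F, q5=F}.
              branch 1.2.2.2 (add q3):
                ○ open, literals {q3=T}.
  branch 2 (add !(!q2 == (q4 || q5))):
    !(!q2 == (q4 || q5)): β-rule — branch into !q2, !(q4 || q5)  //  !!q2, (q4 || q5).
      branch 2.1 (add !q2, !(q4 || q5)):
        !(q4 || q5): α-rule — add !q4, !q5.
        ○ open, literals {q2=F, q4=F, q5=F}.
      branch 2.2 (add !!q2, (q4 || q5)):
        (q4 || q5): β-rule — branch into q4  //  q5.
          branch 2.2.1 (add q4):
            ○ open, literals {q2=T, q4=T}.
          branch 2.2.2 (add q5):
            ○ open, literals {q2=T, q5=T}.
0 branches closed, 7 open.
An open branch gives a countermodel: q5=T (unmentioned atoms arbitrary); under it the original formula is false.

Not valid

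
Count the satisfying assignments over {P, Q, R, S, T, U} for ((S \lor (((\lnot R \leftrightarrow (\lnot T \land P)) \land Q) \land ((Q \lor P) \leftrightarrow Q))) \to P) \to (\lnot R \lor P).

Initial set: {(((S \lor (((\lnot R \leftrightarrow (\lnot T \land P)) \land Q) \land ((Q \lor P) \leftrightarrow Q))) \to P) \to (\lnot R \lor P))}.
(((S \lor (((\lnot R \leftrightarrow (\lnot T \land P)) \land Q) \land ((Q \lor P) \leftrightarrow Q))) \to P) \to (\lnot R \lor P)): β-rule — branch into \lnot ((S \lor (((\lnot R \leftrightarrow (\lnot T \land P)) \land Q) \land ((Q \lor P) \leftrightarrow Q))) \to P)  //  (\lnot R \lor P).
  branch 1 (add \lnot ((S \lor (((\lnot R \leftrightarrow (\lnot T \land P)) \land Q) \land ((Q \lor P) \leftrightarrow Q))) \to P)):
    \lnot ((S \lor (((\lnot R \leftrightarrow (\lnot T \land P)) \land Q) \land ((Q \lor P) \leftrightarrow Q))) \to P): α-rule — add (S \lor (((\lnot R \leftrightarrow (\lnot T \land P)) \land Q) \land ((Q \lor P) \leftrightarrow Q))), \lnot P.
    (S \lor (((\lnot R \leftrightarrow (\lnot T \land P)) \land Q) \land ((Q \lor P) \leftrightarrow Q))): β-rule — branch into S  //  (((\lnot R \leftrightarrow (\lnot T \land P)) \land Q) \land ((Q \lor P) \leftrightarrow Q)).
      branch 1.1 (add S):
        ○ open, literals {P=false, S=true}.
      branch 1.2 (add (((\lnot R \leftrightarrow (\lnot T \land P)) \land Q) \land ((Q \lor P) \leftrightarrow Q))):
        (((\lnot R \leftrightarrow (\lnot T \land P)) \land Q) \land ((Q \lor P) \leftrightarrow Q)): α-rule — add ((\lnot R \leftrightarrow (\lnot T \land P)) \land Q), ((Q \lor P) \leftrightarrow Q).
        ((\lnot R \leftrightarrow (\lnot T \land P)) \land Q): α-rule — add (\lnot R \leftrightarrow (\lnot T \land P)), Q.
        ((Q \lor P) \leftrightarrow Q): β-rule — branch into (Q \lor P), Q  //  \lnot (Q \lor P), \lnot Q.
          branch 1.2.1 (add (Q \lor P), Q):
            (\lnot R \leftrightarrow (\lnot T \land P)): β-rule — branch into \lnot R, (\lnot T \land P)  //  \lnot \lnot R, \lnot (\lnot T \land P).
              branch 1.2.1.1 (add \lnot R, (\lnot T \land P)):
                (\lnot T \land P): α-rule — add \lnot T, P.
                × closes — contains both P and \lnot P.
              branch 1.2.1.2 (add \lnot \lnot R, \lnot (\lnot T \land P)):
                (Q \lor P): β-rule — branch into Q  //  P.
                  branch 1.2.1.2.1 (add Q):
                    \lnot (\lnot T \land P): β-rule — branch into \lnot \lnot T  //  \lnot P.
                      branch 1.2.1.2.1.1 (add \lnot \lnot T):
                        ○ open, literals {P=false, Q=true, R=true, T=true}.
                      branch 1.2.1.2.1.2 (add \lnot P):
                        ○ open, literals {P=false, Q=true, R=true}.
                  branch 1.2.1.2.2 (add P):
                    × closes — contains both P and \lnot P.
          branch 1.2.2 (add \lnot (Q \lor P), \lnot Q):
            × closes — contains both Q and \lnot Q.
  branch 2 (add (\lnot R \lor P)):
    (\lnot R \lor P): β-rule — branch into \lnot R  //  P.
      branch 2.1 (add \lnot R):
        ○ open, literals {R=false}.
      branch 2.2 (add P):
        ○ open, literals {P=true}.
3 branches closed, 5 open.
Each open branch fixes some atoms; the unmentioned ones are free. Counting distinct full assignments: branch {P=false, S=true} (Q, R, T, U) contributes 16 new; branch {P=false, Q=true, R=true, T=true} (S, U) contributes 2 new; branch {P=false, Q=true, R=true} (S, T, U) contributes 2 new; branch {R=false} (P, Q, S, T, U) contributes 24 new; branch {P=true} (Q, R, S, T, U) contributes 16 new. Total: 60.

60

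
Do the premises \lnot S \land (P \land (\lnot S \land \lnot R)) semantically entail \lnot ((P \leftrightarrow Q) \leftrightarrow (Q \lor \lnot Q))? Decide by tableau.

No

Initial set: {T (\lnot S \land (P \land (\lnot S \land \lnot R))); F \lnot ((P \leftrightarrow Q) \leftrightarrow (Q \lor \lnot Q))}.
T (\lnot S \land (P \land (\lnot S \land \lnot R))): α-rule — add T \lnot S, T (P \land (\lnot S \land \lnot R)).
T (P \land (\lnot S \land \lnot R)): α-rule — add T P, T (\lnot S \land \lnot R).
T (\lnot S \land \lnot R): α-rule — add T \lnot S, T \lnot R.
F \lnot ((P \leftrightarrow Q) \leftrightarrow (Q \lor \lnot Q)): β-rule — branch into T (P \leftrightarrow Q), T (Q \lor \lnot Q)  //  F (P \leftrightarrow Q), F (Q \lor \lnot Q).
  branch 1 (add T (P \leftrightarrow Q), T (Q \lor \lnot Q)):
    T (P \leftrightarrow Q): β-rule — branch into T P, T Q  //  F P, F Q.
      branch 1.1 (add T P, T Q):
        T (Q \lor \lnot Q): β-rule — branch into T Q  //  T \lnot Q.
          branch 1.1.1 (add T Q):
            ○ open, literals {P=1, Q=1, R=0, S=0}.
          branch 1.1.2 (add T \lnot Q):
            × closes — contains both Q and \lnot Q.
      branch 1.2 (add F P, F Q):
        × closes — contains both P and \lnot P.
  branch 2 (add F (P \leftrightarrow Q), F (Q \lor \lnot Q)):
    F (Q \lor \lnot Q): α-rule — add F Q, F \lnot Q.
    × closes — contains both Q and \lnot Q.
3 branches closed, 1 open.
An open branch gives a countermodel: P=1, Q=1, R=0, S=0 (unmentioned atoms arbitrary); the premises hold there but the conclusion fails.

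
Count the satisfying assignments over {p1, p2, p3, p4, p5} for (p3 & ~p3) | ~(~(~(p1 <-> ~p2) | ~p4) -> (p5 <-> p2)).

4

Initial set: {T ((p3 & ~p3) | ~(~(~(p1 <-> ~p2) | ~p4) -> (p5 <-> p2)))}.
T ((p3 & ~p3) | ~(~(~(p1 <-> ~p2) | ~p4) -> (p5 <-> p2))): β-rule — branch into T (p3 & ~p3)  //  T ~(~(~(p1 <-> ~p2) | ~p4) -> (p5 <-> p2)).
  branch 1 (add T (p3 & ~p3)):
    T (p3 & ~p3): α-rule — add T p3, T ~p3.
    × closes — contains both p3 and ~p3.
  branch 2 (add T ~(~(~(p1 <-> ~p2) | ~p4) -> (p5 <-> p2))):
    T ~(~(~(p1 <-> ~p2) | ~p4) -> (p5 <-> p2)): α-rule — add T ~(~(p1 <-> ~p2) | ~p4), F (p5 <-> p2).
    T ~(~(p1 <-> ~p2) | ~p4): α-rule — add F ~(p1 <-> ~p2), F ~p4.
    F (p5 <-> p2): β-rule — branch into T p5, F p2  //  F p5, T p2.
      branch 2.1 (add T p5, F p2):
        F ~(p1 <-> ~p2): β-rule — branch into T p1, T ~p2  //  F p1, F ~p2.
          branch 2.1.1 (add T p1, T ~p2):
            ○ open, literals {p1=1, p2=0, p4=1, p5=1}.
          branch 2.1.2 (add F p1, F ~p2):
            × closes — contains both p2 and ~p2.
      branch 2.2 (add F p5, T p2):
        F ~(p1 <-> ~p2): β-rule — branch into T p1, T ~p2  //  F p1, F ~p2.
          branch 2.2.1 (add T p1, T ~p2):
            × closes — contains both p2 and ~p2.
          branch 2.2.2 (add F p1, F ~p2):
            ○ open, literals {p1=0, p2=1, p4=1, p5=0}.
3 branches closed, 2 open.
Each open branch fixes some atoms; the unmentioned ones are free. Counting distinct full assignments: branch {p1=1, p2=0, p4=1, p5=1} (p3) contributes 2 new; branch {p1=0, p2=1, p4=1, p5=0} (p3) contributes 2 new. Total: 4.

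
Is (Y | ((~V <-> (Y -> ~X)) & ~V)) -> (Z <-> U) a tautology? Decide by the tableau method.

Not valid

Assume the negation and expand:
Initial set: {F ((Y | ((~V <-> (Y -> ~X)) & ~V)) -> (Z <-> U))}.
F ((Y | ((~V <-> (Y -> ~X)) & ~V)) -> (Z <-> U)): α-rule — add T (Y | ((~V <-> (Y -> ~X)) & ~V)), F (Z <-> U).
T (Y | ((~V <-> (Y -> ~X)) & ~V)): β-rule — branch into T Y  //  T ((~V <-> (Y -> ~X)) & ~V).
  branch 1 (add T Y):
    F (Z <-> U): β-rule — branch into T Z, F U  //  F Z, T U.
      branch 1.1 (add T Z, F U):
        ○ open, literals {U=F, Y=T, Z=T}.
      branch 1.2 (add F Z, T U):
        ○ open, literals {U=T, Y=T, Z=F}.
  branch 2 (add T ((~V <-> (Y -> ~X)) & ~V)):
    T ((~V <-> (Y -> ~X)) & ~V): α-rule — add T (~V <-> (Y -> ~X)), T ~V.
    F (Z <-> U): β-rule — branch into T Z, F U  //  F Z, T U.
      branch 2.1 (add T Z, F U):
        T (~V <-> (Y -> ~X)): β-rule — branch into T ~V, T (Y -> ~X)  //  F ~V, F (Y -> ~X).
          branch 2.1.1 (add T ~V, T (Y -> ~X)):
            T (Y -> ~X): β-rule — branch into F Y  //  T ~X.
              branch 2.1.1.1 (add F Y):
                ○ open, literals {U=F, V=F, Y=F, Z=T}.
              branch 2.1.1.2 (add T ~X):
                ○ open, literals {U=F, V=F, X=F, Z=T}.
          branch 2.1.2 (add F ~V, F (Y -> ~X)):
            × closes — contains both V and ~V.
      branch 2.2 (add F Z, T U):
        T (~V <-> (Y -> ~X)): β-rule — branch into T ~V, T (Y -> ~X)  //  F ~V, F (Y -> ~X).
          branch 2.2.1 (add T ~V, T (Y -> ~X)):
            T (Y -> ~X): β-rule — branch into F Y  //  T ~X.
              branch 2.2.1.1 (add F Y):
                ○ open, literals {U=T, V=F, Y=F, Z=F}.
              branch 2.2.1.2 (add T ~X):
                ○ open, literals {U=T, V=F, X=F, Z=F}.
          branch 2.2.2 (add F ~V, F (Y -> ~X)):
            × closes — contains both V and ~V.
2 branches closed, 6 open.
An open branch gives a countermodel: U=F, Y=T, Z=T (unmentioned atoms arbitrary); under it the original formula is false.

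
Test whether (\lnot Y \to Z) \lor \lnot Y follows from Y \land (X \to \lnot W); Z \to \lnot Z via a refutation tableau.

Yes

Initial set: {T (Y \land (X \to \lnot W)); T (Z \to \lnot Z); F ((\lnot Y \to Z) \lor \lnot Y)}.
T (Y \land (X \to \lnot W)): α-rule — add T Y, T (X \to \lnot W).
F ((\lnot Y \to Z) \lor \lnot Y): α-rule — add F (\lnot Y \to Z), F \lnot Y.
F (\lnot Y \to Z): α-rule — add T \lnot Y, F Z.
× closes — contains both Y and \lnot Y.
All 1 branch closes.
Every branch closed, so the premises entail the conclusion.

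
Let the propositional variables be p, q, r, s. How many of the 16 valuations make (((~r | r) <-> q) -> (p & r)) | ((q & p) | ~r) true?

14

Initial set: {((((~r | r) <-> q) -> (p & r)) | ((q & p) | ~r))}.
((((~r | r) <-> q) -> (p & r)) | ((q & p) | ~r)): β-rule — branch into (((~r | r) <-> q) -> (p & r))  //  ((q & p) | ~r).
  branch 1 (add (((~r | r) <-> q) -> (p & r))):
    (((~r | r) <-> q) -> (p & r)): β-rule — branch into ~((~r | r) <-> q)  //  (p & r).
      branch 1.1 (add ~((~r | r) <-> q)):
        ~((~r | r) <-> q): β-rule — branch into (~r | r), ~q  //  ~(~r | r), q.
          branch 1.1.1 (add (~r | r), ~q):
            (~r | r): β-rule — branch into ~r  //  r.
              branch 1.1.1.1 (add ~r):
                ○ open, literals {q=F, r=F}.
              branch 1.1.1.2 (add r):
                ○ open, literals {q=F, r=T}.
          branch 1.1.2 (add ~(~r | r), q):
            ~(~r | r): α-rule — add ~~r, ~r.
            × closes — contains both r and ~r.
      branch 1.2 (add (p & r)):
        (p & r): α-rule — add p, r.
        ○ open, literals {p=T, r=T}.
  branch 2 (add ((q & p) | ~r)):
    ((q & p) | ~r): β-rule — branch into (q & p)  //  ~r.
      branch 2.1 (add (q & p)):
        (q & p): α-rule — add q, p.
        ○ open, literals {p=T, q=T}.
      branch 2.2 (add ~r):
        ○ open, literals {r=F}.
1 branch closed, 5 open.
Each open branch fixes some atoms; the unmentioned ones are free. Counting distinct full assignments: branch {q=F, r=F} (p, s) contributes 4 new; branch {q=F, r=T} (p, s) contributes 4 new; branch {p=T, r=T} (q, s) contributes 2 new; branch {p=T, q=T} (r, s) contributes 2 new; branch {r=F} (p, q, s) contributes 2 new. Total: 14.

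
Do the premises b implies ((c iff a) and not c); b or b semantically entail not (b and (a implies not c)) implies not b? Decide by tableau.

Yes

Initial set: {(b implies ((c iff a) and not c)); (b or b); not (not (b and (a implies not c)) implies not b)}.
not (not (b and (a implies not c)) implies not b): α-rule — add not (b and (a implies not c)), not not b.
(b implies ((c iff a) and not c)): β-rule — branch into not b  //  ((c iff a) and not c).
  branch 1 (add not b):
    × closes — contains both b and not b.
  branch 2 (add ((c iff a) and not c)):
    ((c iff a) and not c): α-rule — add (c iff a), not c.
    (b or b): β-rule — branch into b  //  b.
      branch 2.1 (add b):
        not (b and (a implies not c)): β-rule — branch into not b  //  not (a implies not c).
          branch 2.1.1 (add not b):
            × closes — contains both b and not b.
          branch 2.1.2 (add not (a implies not c)):
            not (a implies not c): α-rule — add a, not not c.
            × closes — contains both c and not c.
      branch 2.2 (add b):
        not (b and (a implies not c)): β-rule — branch into not b  //  not (a implies not c).
          branch 2.2.1 (add not b):
            × closes — contains both b and not b.
          branch 2.2.2 (add not (a implies not c)):
            not (a implies not c): α-rule — add a, not not c.
            × closes — contains both c and not c.
All 5 branches close.
Every branch closed, so the premises entail the conclusion.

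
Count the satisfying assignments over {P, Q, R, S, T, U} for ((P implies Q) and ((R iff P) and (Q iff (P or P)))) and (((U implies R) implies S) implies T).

Initial set: {T (((P implies Q) and ((R iff P) and (Q iff (P or P)))) and (((U implies R) implies S) implies T))}.
T (((P implies Q) and ((R iff P) and (Q iff (P or P)))) and (((U implies R) implies S) implies T)): α-rule — add T ((P implies Q) and ((R iff P) and (Q iff (P or P)))), T (((U implies R) implies S) implies T).
T ((P implies Q) and ((R iff P) and (Q iff (P or P)))): α-rule — add T (P implies Q), T ((R iff P) and (Q iff (P or P))).
T ((R iff P) and (Q iff (P or P))): α-rule — add T (R iff P), T (Q iff (P or P)).
T (((U implies R) implies S) implies T): β-rule — branch into F ((U implies R) implies S)  //  T T.
  branch 1 (add F ((U implies R) implies S)):
    F ((U implies R) implies S): α-rule — add T (U implies R), F S.
    T (P implies Q): β-rule — branch into F P  //  T Q.
      branch 1.1 (add F P):
        T (R iff P): β-rule — branch into T R, T P  //  F R, F P.
          branch 1.1.1 (add T R, T P):
            × closes — contains both P and not P.
          branch 1.1.2 (add F R, F P):
            T (Q iff (P or P)): β-rule — branch into T Q, T (P or P)  //  F Q, F (P or P).
              branch 1.1.2.1 (add T Q, T (P or P)):
                T (U implies R): β-rule — branch into F U  //  T R.
                  branch 1.1.2.1.1 (add F U):
                    T (P or P): β-rule — branch into T P  //  T P.
                      branch 1.1.2.1.1.1 (add T P):
                        × closes — contains both P and not P.
                      branch 1.1.2.1.1.2 (add T P):
                        × closes — contains both P and not P.
                  branch 1.1.2.1.2 (add T R):
                    × closes — contains both R and not R.
              branch 1.1.2.2 (add F Q, F (P or P)):
                F (P or P): α-rule — add F P, F P.
                T (U implies R): β-rule — branch into F U  //  T R.
                  branch 1.1.2.2.1 (add F U):
                    ○ open, literals {P=false, Q=false, R=false, S=false, U=false}.
                  branch 1.1.2.2.2 (add T R):
                    × closes — contains both R and not R.
      branch 1.2 (add T Q):
        T (R iff P): β-rule — branch into T R, T P  //  F R, F P.
          branch 1.2.1 (add T R, T P):
            T (Q iff (P or P)): β-rule — branch into T Q, T (P or P)  //  F Q, F (P or P).
              branch 1.2.1.1 (add T Q, T (P or P)):
                T (U implies R): β-rule — branch into F U  //  T R.
                  branch 1.2.1.1.1 (add F U):
                    T (P or P): β-rule — branch into T P  //  T P.
                      branch 1.2.1.1.1.1 (add T P):
                        ○ open, literals {P=true, Q=true, R=true, S=false, U=false}.
                      branch 1.2.1.1.1.2 (add T P):
                        ○ open, literals {P=true, Q=true, R=true, S=false, U=false}.
                  branch 1.2.1.1.2 (add T R):
                    T (P or P): β-rule — branch into T P  //  T P.
                      branch 1.2.1.1.2.1 (add T P):
                        ○ open, literals {P=true, Q=true, R=true, S=false}.
                      branch 1.2.1.1.2.2 (add T P):
                        ○ open, literals {P=true, Q=true, R=true, S=false}.
              branch 1.2.1.2 (add F Q, F (P or P)):
                × closes — contains both Q and not Q.
          branch 1.2.2 (add F R, F P):
            T (Q iff (P or P)): β-rule — branch into T Q, T (P or P)  //  F Q, F (P or P).
              branch 1.2.2.1 (add T Q, T (P or P)):
                T (U implies R): β-rule — branch into F U  //  T R.
                  branch 1.2.2.1.1 (add F U):
                    T (P or P): β-rule — branch into T P  //  T P.
                      branch 1.2.2.1.1.1 (add T P):
                        × closes — contains both P and not P.
                      branch 1.2.2.1.1.2 (add T P):
                        × closes — contains both P and not P.
                  branch 1.2.2.1.2 (add T R):
                    × closes — contains both R and not R.
              branch 1.2.2.2 (add F Q, F (P or P)):
                × closes — contains both Q and not Q.
  branch 2 (add T T):
    T (P implies Q): β-rule — branch into F P  //  T Q.
      branch 2.1 (add F P):
        T (R iff P): β-rule — branch into T R, T P  //  F R, F P.
          branch 2.1.1 (add T R, T P):
            × closes — contains both P and not P.
          branch 2.1.2 (add F R, F P):
            T (Q iff (P or P)): β-rule — branch into T Q, T (P or P)  //  F Q, F (P or P).
              branch 2.1.2.1 (add T Q, T (P or P)):
                T (P or P): β-rule — branch into T P  //  T P.
                  branch 2.1.2.1.1 (add T P):
                    × closes — contains both P and not P.
                  branch 2.1.2.1.2 (add T P):
                    × closes — contains both P and not P.
              branch 2.1.2.2 (add F Q, F (P or P)):
                F (P or P): α-rule — add F P, F P.
                ○ open, literals {P=false, Q=false, R=false, T=true}.
      branch 2.2 (add T Q):
        T (R iff P): β-rule — branch into T R, T P  //  F R, F P.
          branch 2.2.1 (add T R, T P):
            T (Q iff (P or P)): β-rule — branch into T Q, T (P or P)  //  F Q, F (P or P).
              branch 2.2.1.1 (add T Q, T (P or P)):
                T (P or P): β-rule — branch into T P  //  T P.
                  branch 2.2.1.1.1 (add T P):
                    ○ open, literals {P=true, Q=true, R=true, T=true}.
                  branch 2.2.1.1.2 (add T P):
                    ○ open, literals {P=true, Q=true, R=true, T=true}.
              branch 2.2.1.2 (add F Q, F (P or P)):
                × closes — contains both Q and not Q.
          branch 2.2.2 (add F R, F P):
            T (Q iff (P or P)): β-rule — branch into T Q, T (P or P)  //  F Q, F (P or P).
              branch 2.2.2.1 (add T Q, T (P or P)):
                T (P or P): β-rule — branch into T P  //  T P.
                  branch 2.2.2.1.1 (add T P):
                    × closes — contains both P and not P.
                  branch 2.2.2.1.2 (add T P):
                    × closes — contains both P and not P.
              branch 2.2.2.2 (add F Q, F (P or P)):
                × closes — contains both Q and not Q.
17 branches closed, 8 open.
Each open branch fixes some atoms; the unmentioned ones are free. Counting distinct full assignments: branch {P=false, Q=false, R=false, S=false, U=false} (T) contributes 2 new; branch {P=true, Q=true, R=true, S=false, U=false} (T) contributes 2 new; branch {P=true, Q=true, R=true, S=false, U=false} (T) contributes 0 new; branch {P=true, Q=true, R=true, S=false} (T, U) contributes 2 new; branch {P=true, Q=true, R=true, S=false} (T, U) contributes 0 new; branch {P=false, Q=false, R=false, T=true} (S, U) contributes 3 new; branch {P=true, Q=true, R=true, T=true} (S, U) contributes 2 new; branch {P=true, Q=true, R=true, T=true} (S, U) contributes 0 new. Total: 11.

11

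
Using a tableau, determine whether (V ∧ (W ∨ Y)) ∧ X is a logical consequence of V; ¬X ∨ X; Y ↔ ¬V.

No

Initial set: {T V; T (¬X ∨ X); T (Y ↔ ¬V); F ((V ∧ (W ∨ Y)) ∧ X)}.
T (¬X ∨ X): β-rule — branch into T ¬X  //  T X.
  branch 1 (add T ¬X):
    T (Y ↔ ¬V): β-rule — branch into T Y, T ¬V  //  F Y, F ¬V.
      branch 1.1 (add T Y, T ¬V):
        × closes — contains both V and ¬V.
      branch 1.2 (add F Y, F ¬V):
        F ((V ∧ (W ∨ Y)) ∧ X): β-rule — branch into F (V ∧ (W ∨ Y))  //  F X.
          branch 1.2.1 (add F (V ∧ (W ∨ Y))):
            F (V ∧ (W ∨ Y)): β-rule — branch into F V  //  F (W ∨ Y).
              branch 1.2.1.1 (add F V):
                × closes — contains both V and ¬V.
              branch 1.2.1.2 (add F (W ∨ Y)):
                F (W ∨ Y): α-rule — add F W, F Y.
                ○ open, literals {V=T, W=F, X=F, Y=F}.
          branch 1.2.2 (add F X):
            ○ open, literals {V=T, X=F, Y=F}.
  branch 2 (add T X):
    T (Y ↔ ¬V): β-rule — branch into T Y, T ¬V  //  F Y, F ¬V.
      branch 2.1 (add T Y, T ¬V):
        × closes — contains both V and ¬V.
      branch 2.2 (add F Y, F ¬V):
        F ((V ∧ (W ∨ Y)) ∧ X): β-rule — branch into F (V ∧ (W ∨ Y))  //  F X.
          branch 2.2.1 (add F (V ∧ (W ∨ Y))):
            F (V ∧ (W ∨ Y)): β-rule — branch into F V  //  F (W ∨ Y).
              branch 2.2.1.1 (add F V):
                × closes — contains both V and ¬V.
              branch 2.2.1.2 (add F (W ∨ Y)):
                F (W ∨ Y): α-rule — add F W, F Y.
                ○ open, literals {V=T, W=F, X=T, Y=F}.
          branch 2.2.2 (add F X):
            × closes — contains both X and ¬X.
5 branches closed, 3 open.
An open branch gives a countermodel: V=T, W=F, X=F, Y=F (unmentioned atoms arbitrary); the premises hold there but the conclusion fails.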